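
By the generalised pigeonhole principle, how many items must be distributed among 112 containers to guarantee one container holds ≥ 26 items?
n = (26 − 1)·112 + 1 = 2801

By the generalised pigeonhole principle, to guarantee some box contains ≥ r objects we need more than (r − 1) · k objects total. Threshold: n = (r − 1) · k + 1. With r = 26 and k = 112: n = 25 · 112 + 1 = 2800 + 1 = 2801. For n = 2800 = 25 · 112, we can put exactly 25 objects in every box, avoiding 26 in any single one — so 2801 is tight.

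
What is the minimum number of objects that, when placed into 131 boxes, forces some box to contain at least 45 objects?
n = (45 − 1)·131 + 1 = 5765

By the generalised pigeonhole principle, to guarantee some box contains ≥ r objects we need more than (r − 1) · k objects total. Threshold: n = (r − 1) · k + 1. With r = 45 and k = 131: n = 44 · 131 + 1 = 5764 + 1 = 5765. For n = 5764 = 44 · 131, we can put exactly 44 objects in every box, avoiding 45 in any single one — so 5765 is tight.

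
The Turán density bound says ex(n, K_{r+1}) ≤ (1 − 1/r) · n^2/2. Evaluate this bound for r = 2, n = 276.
Turán density bound = (1/2) · 276^2/2 = 19044

Turán's theorem: ex(n, K_{r+1}) is achieved by the complete r-partite Turán graph T(n, r) with parts as balanced as possible, and is at most (1 − 1/r) · n^2/2. For r = 2, n = 276: the density bound is (1/2) · 76176/2 = 19044. Since 2 ∣ 276, the Turán graph T(276, 2) has parts of equal size 138, and its edge count e(T(276, 2)) = 19044 attains the density bound exactly.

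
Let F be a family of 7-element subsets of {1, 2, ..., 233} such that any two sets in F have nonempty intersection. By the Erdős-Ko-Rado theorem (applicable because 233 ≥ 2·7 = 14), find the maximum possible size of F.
max |F| = C(232, 6) = 202904412172

Erdős-Ko-Rado (1961): when n ≥ 2k, max |F| = C(n−1, k−1). The bound is attained by the star {A : i ∈ A} for any fixed i ∈ [n]. Here C(233−1, 7−1) = C(232, 6) = 202904412172.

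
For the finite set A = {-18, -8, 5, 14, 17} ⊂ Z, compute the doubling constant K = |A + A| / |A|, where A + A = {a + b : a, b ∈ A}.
K = |A + A| / |A| = 15/5 = 3

Enumerate A + A = {a + b : a, b ∈ A}. With |A| = 5, there are |A|^2 = 25 ordered sum pairs; collecting distinct values, A + A = {-36, -26, -16, -13, -4, -3, -1, 6, 9, 10, 19, 22, 28, 31, 34}, so |A + A| = 15. Thus K = 15/5 = 3. For comparison, the minimum possible |A + A| over all 5-element sets is 2·5 − 1 = 9 (so min K = 9/5), attained only by arithmetic progressions.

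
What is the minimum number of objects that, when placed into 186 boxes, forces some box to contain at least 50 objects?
n = (50 − 1)·186 + 1 = 9115

By the generalised pigeonhole principle, to guarantee some box contains ≥ r objects we need more than (r − 1) · k objects total. Threshold: n = (r − 1) · k + 1. With r = 50 and k = 186: n = 49 · 186 + 1 = 9114 + 1 = 9115. For n = 9114 = 49 · 186, we can put exactly 49 objects in every box, avoiding 50 in any single one — so 9115 is tight.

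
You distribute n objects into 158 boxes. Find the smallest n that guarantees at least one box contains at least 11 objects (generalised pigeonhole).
n = (11 − 1)·158 + 1 = 1581

By the generalised pigeonhole principle, to guarantee some box contains ≥ r objects we need more than (r − 1) · k objects total. Threshold: n = (r − 1) · k + 1. With r = 11 and k = 158: n = 10 · 158 + 1 = 1580 + 1 = 1581. For n = 1580 = 10 · 158, we can put exactly 10 objects in every box, avoiding 11 in any single one — so 1581 is tight.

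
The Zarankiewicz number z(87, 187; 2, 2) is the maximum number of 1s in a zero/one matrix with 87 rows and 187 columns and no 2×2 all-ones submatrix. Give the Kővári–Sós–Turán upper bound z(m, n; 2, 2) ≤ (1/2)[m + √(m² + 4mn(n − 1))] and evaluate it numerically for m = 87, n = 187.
z(87, 187; 2, 2) ≤ (1/2)[87 + √(87² + 4·87·187·186)] = (1/2)[87 + √12111705] = 1783.5937

Kővári–Sós–Turán: let r_1, ..., r_87 be the row sums and z = Σ r_i the total number of 1s. Each pair of columns can share at most one row with both entries 1 (else a 2×2 all-ones block appears), so Σ_i C(r_i, 2) ≤ C(187, 2) = 17391. By convexity Σ_i C(r_i, 2) ≥ 87·C(z/87, 2) = z(z − 87)/(2·87), giving z² − 87z − 87·187·186 ≤ 0 and hence z ≤ (1/2)[87 + √(7569 + 4·3026034)] = (1/2)[87 + √12111705] ≈ (1/2)(87 + 3480.1875) = 1783.5937.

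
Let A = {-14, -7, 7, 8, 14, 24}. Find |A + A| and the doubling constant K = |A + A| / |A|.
K = |A + A| / |A| = 20/6 = 10/3

Enumerate A + A = {a + b : a, b ∈ A}. With |A| = 6, there are |A|^2 = 36 ordered sum pairs; collecting distinct values, A + A = {-28, -21, -14, -7, -6, 0, 1, 7, 10, 14, 15, 16, 17, 21, 22, 28, 31, 32, 38, 48}, so |A + A| = 20. Thus K = 20/6 = 10/3. For comparison, the minimum possible |A + A| over all 6-element sets is 2·6 − 1 = 11 (so min K = 11/6), attained only by arithmetic progressions.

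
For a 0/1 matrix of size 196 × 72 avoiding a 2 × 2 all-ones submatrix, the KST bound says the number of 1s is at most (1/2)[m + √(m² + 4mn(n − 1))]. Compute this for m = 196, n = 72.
z(196, 72; 2, 2) ≤ (1/2)[196 + √(196² + 4·196·72·71)] = (1/2)[196 + √4046224] = 1103.7614

Kővári–Sós–Turán: let r_1, ..., r_196 be the row sums and z = Σ r_i the total number of 1s. Each pair of columns can share at most one row with both entries 1 (else a 2×2 all-ones block appears), so Σ_i C(r_i, 2) ≤ C(72, 2) = 2556. By convexity Σ_i C(r_i, 2) ≥ 196·C(z/196, 2) = z(z − 196)/(2·196), giving z² − 196z − 196·72·71 ≤ 0 and hence z ≤ (1/2)[196 + √(38416 + 4·1001952)] = (1/2)[196 + √4046224] ≈ (1/2)(196 + 2011.5228) = 1103.7614.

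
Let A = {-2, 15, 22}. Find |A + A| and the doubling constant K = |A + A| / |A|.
K = |A + A| / |A| = 6/3 = 2

Enumerate A + A = {a + b : a, b ∈ A}. With |A| = 3, there are |A|^2 = 9 ordered sum pairs; collecting distinct values, A + A = {-4, 13, 20, 30, 37, 44}, so |A + A| = 6. Thus K = 6/3 = 2. For comparison, the minimum possible |A + A| over all 3-element sets is 2·3 − 1 = 5 (so min K = 5/3), attained only by arithmetic progressions.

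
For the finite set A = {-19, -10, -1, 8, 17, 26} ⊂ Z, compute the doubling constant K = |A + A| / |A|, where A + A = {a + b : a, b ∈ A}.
K = |A + A| / |A| = 11/6

Enumerate A + A = {a + b : a, b ∈ A}. With |A| = 6, there are |A|^2 = 36 ordered sum pairs; collecting distinct values, A + A = {-38, -29, -20, -11, -2, 7, 16, 25, 34, 43, 52}, so |A + A| = 11. Thus K = 11/6. Here |A + A| = 2|A| − 1 = 11, the minimum possible — so K = 11/6 is minimal, which holds iff A is an arithmetic progression.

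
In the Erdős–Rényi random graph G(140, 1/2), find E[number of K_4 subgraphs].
E[# K_4] = C(140, 4) · (1/2)^C(4, 2) = 15329615 / 2^6 = 239525.234375

For each 4-subset S of vertices (there are C(140, 4) = 15329615 such S), let X_S = 1 if S induces a K_4 (all C(4, 2) = 6 edges present). Then P(X_S = 1) = (1/2)^6 = 1/64. By linearity of expectation, E[# K_4] = C(140, 4) · (1/2)^6 = 15329615 / 64 = 239525.234375.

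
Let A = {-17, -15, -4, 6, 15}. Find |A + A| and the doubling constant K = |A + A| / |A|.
K = |A + A| / |A| = 15/5 = 3

Enumerate A + A = {a + b : a, b ∈ A}. With |A| = 5, there are |A|^2 = 25 ordered sum pairs; collecting distinct values, A + A = {-34, -32, -30, -21, -19, -11, -9, -8, -2, 0, 2, 11, 12, 21, 30}, so |A + A| = 15. Thus K = 15/5 = 3. For comparison, the minimum possible |A + A| over all 5-element sets is 2·5 − 1 = 9 (so min K = 9/5), attained only by arithmetic progressions.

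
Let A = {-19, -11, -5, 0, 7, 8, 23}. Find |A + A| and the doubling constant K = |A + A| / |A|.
K = |A + A| / |A| = 27/7

Enumerate A + A = {a + b : a, b ∈ A}. With |A| = 7, there are |A|^2 = 49 ordered sum pairs; collecting distinct values, A + A = {-38, -30, -24, -22, -19, -16, -12, -11, -10, -5, -4, -3, 0, 2, 3, 4, 7, 8, 12, 14, 15, 16, 18, 23, 30, 31, 46}, so |A + A| = 27. Thus K = 27/7. For comparison, the minimum possible |A + A| over all 7-element sets is 2·7 − 1 = 13 (so min K = 13/7), attained only by arithmetic progressions.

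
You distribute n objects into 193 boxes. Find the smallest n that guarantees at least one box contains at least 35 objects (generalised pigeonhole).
n = (35 − 1)·193 + 1 = 6563

By the generalised pigeonhole principle, to guarantee some box contains ≥ r objects we need more than (r − 1) · k objects total. Threshold: n = (r − 1) · k + 1. With r = 35 and k = 193: n = 34 · 193 + 1 = 6562 + 1 = 6563. For n = 6562 = 34 · 193, we can put exactly 34 objects in every box, avoiding 35 in any single one — so 6563 is tight.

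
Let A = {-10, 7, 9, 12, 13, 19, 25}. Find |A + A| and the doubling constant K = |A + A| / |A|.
K = |A + A| / |A| = 25/7

Enumerate A + A = {a + b : a, b ∈ A}. With |A| = 7, there are |A|^2 = 49 ordered sum pairs; collecting distinct values, A + A = {-20, -3, -1, 2, 3, 9, 14, 15, 16, 18, 19, 20, 21, 22, 24, 25, 26, 28, 31, 32, 34, 37, 38, 44, 50}, so |A + A| = 25. Thus K = 25/7. For comparison, the minimum possible |A + A| over all 7-element sets is 2·7 − 1 = 13 (so min K = 13/7), attained only by arithmetic progressions.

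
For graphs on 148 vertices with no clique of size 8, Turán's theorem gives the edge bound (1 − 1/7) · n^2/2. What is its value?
Turán density bound = (6/7) · 148^2/2 = 65712/7 ≈ 9387.4286

Turán's theorem: ex(n, K_{r+1}) is achieved by the complete r-partite Turán graph T(n, r) with parts as balanced as possible, and is at most (1 − 1/r) · n^2/2. For r = 7, n = 148: the density bound is (6/7) · 21904/2 = 65712/7 ≈ 9387.4286. The integer-valued extremum is e(T(148, 7)) = 9387, which is strictly less than the density bound 65712/7 since 7 ∤ 148 (the parts of T(148, 7) cannot all be equal).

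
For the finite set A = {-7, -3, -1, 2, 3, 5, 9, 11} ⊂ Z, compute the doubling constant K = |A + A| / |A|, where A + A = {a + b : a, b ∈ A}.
K = |A + A| / |A| = 25/8

Enumerate A + A = {a + b : a, b ∈ A}. With |A| = 8, there are |A|^2 = 64 ordered sum pairs; collecting distinct values, A + A = {-14, -10, -8, -6, -5, -4, -2, -1, 0, 1, 2, 4, 5, 6, 7, 8, 10, 11, 12, 13, 14, 16, 18, 20, 22}, so |A + A| = 25. Thus K = 25/8. For comparison, the minimum possible |A + A| over all 8-element sets is 2·8 − 1 = 15 (so min K = 15/8), attained only by arithmetic progressions.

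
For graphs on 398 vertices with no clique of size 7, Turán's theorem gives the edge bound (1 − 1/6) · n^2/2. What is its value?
Turán density bound = (5/6) · 398^2/2 = 198005/3 ≈ 66001.6667

Turán's theorem: ex(n, K_{r+1}) is achieved by the complete r-partite Turán graph T(n, r) with parts as balanced as possible, and is at most (1 − 1/r) · n^2/2. For r = 6, n = 398: the density bound is (5/6) · 158404/2 = 198005/3 ≈ 66001.6667. The integer-valued extremum is e(T(398, 6)) = 66001, which is strictly less than the density bound 198005/3 since 6 ∤ 398 (the parts of T(398, 6) cannot all be equal).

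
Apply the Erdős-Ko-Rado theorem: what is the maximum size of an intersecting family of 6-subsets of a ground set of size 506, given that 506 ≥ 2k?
max |F| = C(505, 5) = 268318178226

Erdős-Ko-Rado (1961): when n ≥ 2k, max |F| = C(n−1, k−1). The bound is attained by the star {A : i ∈ A} for any fixed i ∈ [n]. Here C(506−1, 6−1) = C(505, 5) = 268318178226.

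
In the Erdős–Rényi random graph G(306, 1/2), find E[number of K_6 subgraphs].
E[# K_6] = C(306, 6) · (1/2)^C(6, 2) = 1085371516236 / 2^15 = 271342879059/8192 ≈ 33122910.041382

For each 6-subset S of vertices (there are C(306, 6) = 1085371516236 such S), let X_S = 1 if S induces a K_6 (all C(6, 2) = 15 edges present). Then P(X_S = 1) = (1/2)^15 = 1/32768. By linearity of expectation, E[# K_6] = C(306, 6) · (1/2)^15 = 1085371516236 / 32768 = 271342879059/8192 ≈ 33122910.041382.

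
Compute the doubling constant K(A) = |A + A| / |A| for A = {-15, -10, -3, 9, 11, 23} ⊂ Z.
K = |A + A| / |A| = 18/6 = 3

Enumerate A + A = {a + b : a, b ∈ A}. With |A| = 6, there are |A|^2 = 36 ordered sum pairs; collecting distinct values, A + A = {-30, -25, -20, -18, -13, -6, -4, -1, 1, 6, 8, 13, 18, 20, 22, 32, 34, 46}, so |A + A| = 18. Thus K = 18/6 = 3. For comparison, the minimum possible |A + A| over all 6-element sets is 2·6 − 1 = 11 (so min K = 11/6), attained only by arithmetic progressions.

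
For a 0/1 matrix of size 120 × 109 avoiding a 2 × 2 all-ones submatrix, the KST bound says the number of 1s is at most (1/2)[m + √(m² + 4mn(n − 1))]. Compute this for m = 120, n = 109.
z(120, 109; 2, 2) ≤ (1/2)[120 + √(120² + 4·120·109·108)] = (1/2)[120 + √5664960] = 1250.0588

Kővári–Sós–Turán: let r_1, ..., r_120 be the row sums and z = Σ r_i the total number of 1s. Each pair of columns can share at most one row with both entries 1 (else a 2×2 all-ones block appears), so Σ_i C(r_i, 2) ≤ C(109, 2) = 5886. By convexity Σ_i C(r_i, 2) ≥ 120·C(z/120, 2) = z(z − 120)/(2·120), giving z² − 120z − 120·109·108 ≤ 0 and hence z ≤ (1/2)[120 + √(14400 + 4·1412640)] = (1/2)[120 + √5664960] ≈ (1/2)(120 + 2380.1176) = 1250.0588.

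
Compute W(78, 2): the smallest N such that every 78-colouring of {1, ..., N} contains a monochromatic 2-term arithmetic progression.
W(78, 2) = 78 + 1 = 79

A 2-term AP is any pair of integers, so a monochromatic 2-AP exists iff some colour is used at least twice. With 78 colours, the colouring i ↦ i on {1, ..., 78} uses each colour once, avoiding any monochromatic pair, so W(78, 2) > 78. For {1, ..., 79}, pigeonhole forces two integers of the same colour, which form a monochromatic 2-AP. Hence W(78, 2) = 79.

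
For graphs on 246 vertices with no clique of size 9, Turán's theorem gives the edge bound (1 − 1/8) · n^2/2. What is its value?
Turán density bound = (7/8) · 246^2/2 = 105903/4 ≈ 26475.75

Turán's theorem: ex(n, K_{r+1}) is achieved by the complete r-partite Turán graph T(n, r) with parts as balanced as possible, and is at most (1 − 1/r) · n^2/2. For r = 8, n = 246: the density bound is (7/8) · 60516/2 = 105903/4 ≈ 26475.75. The integer-valued extremum is e(T(246, 8)) = 26475, which is strictly less than the density bound 105903/4 since 8 ∤ 246 (the parts of T(246, 8) cannot all be equal).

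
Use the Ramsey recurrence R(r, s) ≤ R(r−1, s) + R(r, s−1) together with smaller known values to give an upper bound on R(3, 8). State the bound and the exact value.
R(3, 8) ≤ R(2, 8) + R(3, 7) = 8 + 23 = 31; exact value R(3, 8) = 28.

The Erdős–Szekeres recurrence R(r, s) ≤ R(r−1, s) + R(r, s−1) applied to (r, s) = (3, 8) gives
  R(3, 8) ≤ R(2, 8) + R(3, 7) = 8 + 23 = 31.
(Recall R(2, k) = k and R is symmetric.) The recurrence is not tight here (it gives 31, but the exact value is R(3, 8) = 28); the tight upper bound requires a sharper argument than the simple recurrence, combined with a lower-bound construction on K_{27}.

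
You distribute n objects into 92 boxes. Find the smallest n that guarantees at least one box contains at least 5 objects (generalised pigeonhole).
n = (5 − 1)·92 + 1 = 369

By the generalised pigeonhole principle, to guarantee some box contains ≥ r objects we need more than (r − 1) · k objects total. Threshold: n = (r − 1) · k + 1. With r = 5 and k = 92: n = 4 · 92 + 1 = 368 + 1 = 369. For n = 368 = 4 · 92, we can put exactly 4 objects in every box, avoiding 5 in any single one — so 369 is tight.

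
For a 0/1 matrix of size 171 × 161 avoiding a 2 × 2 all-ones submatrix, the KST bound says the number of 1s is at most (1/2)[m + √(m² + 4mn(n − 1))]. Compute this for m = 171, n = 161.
z(171, 161; 2, 2) ≤ (1/2)[171 + √(171² + 4·171·161·160)] = (1/2)[171 + √17649081] = 2186.0405

Kővári–Sós–Turán: let r_1, ..., r_171 be the row sums and z = Σ r_i the total number of 1s. Each pair of columns can share at most one row with both entries 1 (else a 2×2 all-ones block appears), so Σ_i C(r_i, 2) ≤ C(161, 2) = 12880. By convexity Σ_i C(r_i, 2) ≥ 171·C(z/171, 2) = z(z − 171)/(2·171), giving z² − 171z − 171·161·160 ≤ 0 and hence z ≤ (1/2)[171 + √(29241 + 4·4404960)] = (1/2)[171 + √17649081] ≈ (1/2)(171 + 4201.0809) = 2186.0405.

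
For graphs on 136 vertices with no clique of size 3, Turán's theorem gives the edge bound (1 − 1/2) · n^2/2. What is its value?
Turán density bound = (1/2) · 136^2/2 = 4624

Turán's theorem: ex(n, K_{r+1}) is achieved by the complete r-partite Turán graph T(n, r) with parts as balanced as possible, and is at most (1 − 1/r) · n^2/2. For r = 2, n = 136: the density bound is (1/2) · 18496/2 = 4624. Since 2 ∣ 136, the Turán graph T(136, 2) has parts of equal size 68, and its edge count e(T(136, 2)) = 4624 attains the density bound exactly.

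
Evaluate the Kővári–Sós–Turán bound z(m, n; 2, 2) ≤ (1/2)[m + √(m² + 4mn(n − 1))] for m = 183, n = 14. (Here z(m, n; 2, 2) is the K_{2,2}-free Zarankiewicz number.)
z(183, 14; 2, 2) ≤ (1/2)[183 + √(183² + 4·183·14·13)] = (1/2)[183 + √166713] = 295.6525

Kővári–Sós–Turán: let r_1, ..., r_183 be the row sums and z = Σ r_i the total number of 1s. Each pair of columns can share at most one row with both entries 1 (else a 2×2 all-ones block appears), so Σ_i C(r_i, 2) ≤ C(14, 2) = 91. By convexity Σ_i C(r_i, 2) ≥ 183·C(z/183, 2) = z(z − 183)/(2·183), giving z² − 183z − 183·14·13 ≤ 0 and hence z ≤ (1/2)[183 + √(33489 + 4·33306)] = (1/2)[183 + √166713] ≈ (1/2)(183 + 408.305) = 295.6525.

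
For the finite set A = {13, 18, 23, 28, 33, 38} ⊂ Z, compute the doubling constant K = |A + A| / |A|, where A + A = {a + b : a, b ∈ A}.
K = |A + A| / |A| = 11/6

Enumerate A + A = {a + b : a, b ∈ A}. With |A| = 6, there are |A|^2 = 36 ordered sum pairs; collecting distinct values, A + A = {26, 31, 36, 41, 46, 51, 56, 61, 66, 71, 76}, so |A + A| = 11. Thus K = 11/6. Here |A + A| = 2|A| − 1 = 11, the minimum possible — so K = 11/6 is minimal, which holds iff A is an arithmetic progression.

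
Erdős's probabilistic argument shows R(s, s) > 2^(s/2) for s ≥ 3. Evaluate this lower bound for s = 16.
2^(16/2) = 256; so R(16, 16) > 256

Colour each edge of K_n uniformly at random with red/blue. The expected number of monochromatic K_16 is C(n, 16) · 2 · 2^(−C(16,2)). If C(n, 16) · 2^(1 − C(16,2)) < 1, then with positive probability no monochromatic K_16 exists, so R(16, 16) > n. The standard estimate C(n, 16) ≤ n^16/16! shows this inequality holds whenever n ≤ 2^(16/2) (since 16! · 2^(C(16,2) − 1) > 2^(16^2/2) ≥ n^16). Hence R(16, 16) > 2^(16/2) = 256.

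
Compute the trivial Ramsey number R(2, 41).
R(2, 41) = 41

R(2, k) = k for all k ≥ 2: in a 2-colouring of K_k, either some edge is red (a red K_2) or all edges are blue (a blue K_k). And K_{40} coloured all-blue has no blue K_41, so R(2, 41) > 40. Hence R(2, 41) = 41.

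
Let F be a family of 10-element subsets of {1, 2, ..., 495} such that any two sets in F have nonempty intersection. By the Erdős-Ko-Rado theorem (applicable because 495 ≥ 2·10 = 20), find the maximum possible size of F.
max |F| = C(494, 9) = 4486910655588823098

The Erdős-Ko-Rado theorem states: for n ≥ 2k, an intersecting family of k-subsets of an n-element set has size at most C(n − 1, k − 1), with equality for 'star' families {A ⊆ [n] : |A| = k, i ∈ A} (fix an element i). For n = 495, k = 10: C(494, 9) = 4486910655588823098.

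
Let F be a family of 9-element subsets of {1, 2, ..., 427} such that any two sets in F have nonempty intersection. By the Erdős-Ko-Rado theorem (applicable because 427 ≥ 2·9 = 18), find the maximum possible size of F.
max |F| = C(426, 8) = 25179209413738425

Erdős-Ko-Rado (1961): when n ≥ 2k, max |F| = C(n−1, k−1). The bound is attained by the star {A : i ∈ A} for any fixed i ∈ [n]. Here C(427−1, 9−1) = C(426, 8) = 25179209413738425.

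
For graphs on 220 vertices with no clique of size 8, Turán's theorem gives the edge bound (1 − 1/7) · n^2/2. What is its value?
Turán density bound = (6/7) · 220^2/2 = 145200/7 ≈ 20742.8571

Turán's theorem: ex(n, K_{r+1}) is achieved by the complete r-partite Turán graph T(n, r) with parts as balanced as possible, and is at most (1 − 1/r) · n^2/2. For r = 7, n = 220: the density bound is (6/7) · 48400/2 = 145200/7 ≈ 20742.8571. The integer-valued extremum is e(T(220, 7)) = 20742, which is strictly less than the density bound 145200/7 since 7 ∤ 220 (the parts of T(220, 7) cannot all be equal).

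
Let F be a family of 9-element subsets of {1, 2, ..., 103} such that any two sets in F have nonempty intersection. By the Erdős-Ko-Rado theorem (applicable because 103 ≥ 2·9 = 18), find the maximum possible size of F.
max |F| = C(102, 8) = 219295068300

The Erdős-Ko-Rado theorem states: for n ≥ 2k, an intersecting family of k-subsets of an n-element set has size at most C(n − 1, k − 1), with equality for 'star' families {A ⊆ [n] : |A| = k, i ∈ A} (fix an element i). For n = 103, k = 9: C(102, 8) = 219295068300.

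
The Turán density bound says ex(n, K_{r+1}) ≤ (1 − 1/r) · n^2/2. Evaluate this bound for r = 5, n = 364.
Turán density bound = (4/5) · 364^2/2 = 264992/5 ≈ 52998.4

Turán's theorem: ex(n, K_{r+1}) is achieved by the complete r-partite Turán graph T(n, r) with parts as balanced as possible, and is at most (1 − 1/r) · n^2/2. For r = 5, n = 364: the density bound is (4/5) · 132496/2 = 264992/5 ≈ 52998.4. The integer-valued extremum is e(T(364, 5)) = 52998, which is strictly less than the density bound 264992/5 since 5 ∤ 364 (the parts of T(364, 5) cannot all be equal).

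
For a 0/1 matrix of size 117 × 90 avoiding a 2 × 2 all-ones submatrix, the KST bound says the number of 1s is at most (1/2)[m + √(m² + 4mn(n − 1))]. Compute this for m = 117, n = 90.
z(117, 90; 2, 2) ≤ (1/2)[117 + √(117² + 4·117·90·89)] = (1/2)[117 + √3762369] = 1028.3414

Kővári–Sós–Turán: let r_1, ..., r_117 be the row sums and z = Σ r_i the total number of 1s. Each pair of columns can share at most one row with both entries 1 (else a 2×2 all-ones block appears), so Σ_i C(r_i, 2) ≤ C(90, 2) = 4005. By convexity Σ_i C(r_i, 2) ≥ 117·C(z/117, 2) = z(z − 117)/(2·117), giving z² − 117z − 117·90·89 ≤ 0 and hence z ≤ (1/2)[117 + √(13689 + 4·937170)] = (1/2)[117 + √3762369] ≈ (1/2)(117 + 1939.6827) = 1028.3414.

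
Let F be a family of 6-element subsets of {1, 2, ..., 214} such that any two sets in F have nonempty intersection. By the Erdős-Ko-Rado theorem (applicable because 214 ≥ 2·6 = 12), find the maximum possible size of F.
max |F| = C(213, 5) = 3484835277

The Erdős-Ko-Rado theorem states: for n ≥ 2k, an intersecting family of k-subsets of an n-element set has size at most C(n − 1, k − 1), with equality for 'star' families {A ⊆ [n] : |A| = k, i ∈ A} (fix an element i). For n = 214, k = 6: C(213, 5) = 3484835277.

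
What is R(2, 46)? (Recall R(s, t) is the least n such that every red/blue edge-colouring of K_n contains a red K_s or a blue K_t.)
R(2, 46) = 46

R(2, k) = k for all k ≥ 2: in a 2-colouring of K_k, either some edge is red (a red K_2) or all edges are blue (a blue K_k). And K_{45} coloured all-blue has no blue K_46, so R(2, 46) > 45. Hence R(2, 46) = 46.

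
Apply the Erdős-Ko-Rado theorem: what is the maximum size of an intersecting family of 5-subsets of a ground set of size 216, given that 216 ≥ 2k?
max |F| = C(215, 4) = 86567815

The Erdős-Ko-Rado theorem states: for n ≥ 2k, an intersecting family of k-subsets of an n-element set has size at most C(n − 1, k − 1), with equality for 'star' families {A ⊆ [n] : |A| = k, i ∈ A} (fix an element i). For n = 216, k = 5: C(215, 4) = 86567815.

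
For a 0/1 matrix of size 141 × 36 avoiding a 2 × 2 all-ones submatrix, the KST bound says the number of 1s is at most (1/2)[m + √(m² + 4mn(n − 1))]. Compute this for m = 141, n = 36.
z(141, 36; 2, 2) ≤ (1/2)[141 + √(141² + 4·141·36·35)] = (1/2)[141 + √730521] = 497.8526

Kővári–Sós–Turán: let r_1, ..., r_141 be the row sums and z = Σ r_i the total number of 1s. Each pair of columns can share at most one row with both entries 1 (else a 2×2 all-ones block appears), so Σ_i C(r_i, 2) ≤ C(36, 2) = 630. By convexity Σ_i C(r_i, 2) ≥ 141·C(z/141, 2) = z(z − 141)/(2·141), giving z² − 141z − 141·36·35 ≤ 0 and hence z ≤ (1/2)[141 + √(19881 + 4·177660)] = (1/2)[141 + √730521] ≈ (1/2)(141 + 854.7052) = 497.8526.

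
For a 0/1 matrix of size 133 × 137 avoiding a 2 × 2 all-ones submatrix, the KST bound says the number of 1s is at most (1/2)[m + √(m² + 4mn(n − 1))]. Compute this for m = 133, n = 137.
z(133, 137; 2, 2) ≤ (1/2)[133 + √(133² + 4·133·137·136)] = (1/2)[133 + √9929913] = 1642.0882

Kővári–Sós–Turán: let r_1, ..., r_133 be the row sums and z = Σ r_i the total number of 1s. Each pair of columns can share at most one row with both entries 1 (else a 2×2 all-ones block appears), so Σ_i C(r_i, 2) ≤ C(137, 2) = 9316. By convexity Σ_i C(r_i, 2) ≥ 133·C(z/133, 2) = z(z − 133)/(2·133), giving z² − 133z − 133·137·136 ≤ 0 and hence z ≤ (1/2)[133 + √(17689 + 4·2478056)] = (1/2)[133 + √9929913] ≈ (1/2)(133 + 3151.1764) = 1642.0882.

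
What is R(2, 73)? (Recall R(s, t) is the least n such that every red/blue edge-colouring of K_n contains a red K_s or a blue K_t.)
R(2, 73) = 73

R(2, k) = k for all k ≥ 2: in a 2-colouring of K_k, either some edge is red (a red K_2) or all edges are blue (a blue K_k). And K_{72} coloured all-blue has no blue K_73, so R(2, 73) > 72. Hence R(2, 73) = 73.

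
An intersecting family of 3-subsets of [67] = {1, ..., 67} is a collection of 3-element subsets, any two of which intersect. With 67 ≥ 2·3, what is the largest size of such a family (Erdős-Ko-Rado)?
max |F| = C(66, 2) = 2145

Erdős-Ko-Rado (1961): when n ≥ 2k, max |F| = C(n−1, k−1). The bound is attained by the star {A : i ∈ A} for any fixed i ∈ [n]. Here C(67−1, 3−1) = C(66, 2) = 2145.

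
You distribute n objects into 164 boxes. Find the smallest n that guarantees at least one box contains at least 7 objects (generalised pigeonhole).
n = (7 − 1)·164 + 1 = 985

By the generalised pigeonhole principle, to guarantee some box contains ≥ r objects we need more than (r − 1) · k objects total. Threshold: n = (r − 1) · k + 1. With r = 7 and k = 164: n = 6 · 164 + 1 = 984 + 1 = 985. For n = 984 = 6 · 164, we can put exactly 6 objects in every box, avoiding 7 in any single one — so 985 is tight.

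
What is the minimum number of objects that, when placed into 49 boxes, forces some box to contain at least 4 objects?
n = (4 − 1)·49 + 1 = 148

By the generalised pigeonhole principle, to guarantee some box contains ≥ r objects we need more than (r − 1) · k objects total. Threshold: n = (r − 1) · k + 1. With r = 4 and k = 49: n = 3 · 49 + 1 = 147 + 1 = 148. For n = 147 = 3 · 49, we can put exactly 3 objects in every box, avoiding 4 in any single one — so 148 is tight.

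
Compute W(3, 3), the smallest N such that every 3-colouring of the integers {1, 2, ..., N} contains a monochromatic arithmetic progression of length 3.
W(3, 3) = 27

W(3, 3) = 27. The lower bound W(3, 3) > 26 comes from an explicit good 3-colouring of [1, 26]; the upper bound W(3, 3) ≤ 27 was verified by exhaustive search over 3-colourings of [1, 27].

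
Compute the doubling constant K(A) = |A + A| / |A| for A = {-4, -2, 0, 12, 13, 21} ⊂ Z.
K = |A + A| / |A| = 20/6 = 10/3

Enumerate A + A = {a + b : a, b ∈ A}. With |A| = 6, there are |A|^2 = 36 ordered sum pairs; collecting distinct values, A + A = {-8, -6, -4, -2, 0, 8, 9, 10, 11, 12, 13, 17, 19, 21, 24, 25, 26, 33, 34, 42}, so |A + A| = 20. Thus K = 20/6 = 10/3. For comparison, the minimum possible |A + A| over all 6-element sets is 2·6 − 1 = 11 (so min K = 11/6), attained only by arithmetic progressions.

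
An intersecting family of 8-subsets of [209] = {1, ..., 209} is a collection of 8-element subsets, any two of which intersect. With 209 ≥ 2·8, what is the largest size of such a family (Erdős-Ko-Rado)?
max |F| = C(208, 7) = 3017878841328

The Erdős-Ko-Rado theorem states: for n ≥ 2k, an intersecting family of k-subsets of an n-element set has size at most C(n − 1, k − 1), with equality for 'star' families {A ⊆ [n] : |A| = k, i ∈ A} (fix an element i). For n = 209, k = 8: C(208, 7) = 3017878841328.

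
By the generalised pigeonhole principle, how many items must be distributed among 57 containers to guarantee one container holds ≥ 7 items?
n = (7 − 1)·57 + 1 = 343

By the generalised pigeonhole principle, to guarantee some box contains ≥ r objects we need more than (r − 1) · k objects total. Threshold: n = (r − 1) · k + 1. With r = 7 and k = 57: n = 6 · 57 + 1 = 342 + 1 = 343. For n = 342 = 6 · 57, we can put exactly 6 objects in every box, avoiding 7 in any single one — so 343 is tight.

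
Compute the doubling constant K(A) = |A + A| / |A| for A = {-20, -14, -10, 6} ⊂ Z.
K = |A + A| / |A| = 10/4 = 5/2

Enumerate A + A = {a + b : a, b ∈ A}. With |A| = 4, there are |A|^2 = 16 ordered sum pairs; collecting distinct values, A + A = {-40, -34, -30, -28, -24, -20, -14, -8, -4, 12}, so |A + A| = 10. Thus K = 10/4 = 5/2. For comparison, the minimum possible |A + A| over all 4-element sets is 2·4 − 1 = 7 (so min K = 7/4), attained only by arithmetic progressions.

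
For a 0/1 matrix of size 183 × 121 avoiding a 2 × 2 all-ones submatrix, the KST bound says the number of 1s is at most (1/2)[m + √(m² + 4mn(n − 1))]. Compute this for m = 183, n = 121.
z(183, 121; 2, 2) ≤ (1/2)[183 + √(183² + 4·183·121·120)] = (1/2)[183 + √10662129] = 1724.1458

Kővári–Sós–Turán: let r_1, ..., r_183 be the row sums and z = Σ r_i the total number of 1s. Each pair of columns can share at most one row with both entries 1 (else a 2×2 all-ones block appears), so Σ_i C(r_i, 2) ≤ C(121, 2) = 7260. By convexity Σ_i C(r_i, 2) ≥ 183·C(z/183, 2) = z(z − 183)/(2·183), giving z² − 183z − 183·121·120 ≤ 0 and hence z ≤ (1/2)[183 + √(33489 + 4·2657160)] = (1/2)[183 + √10662129] ≈ (1/2)(183 + 3265.2916) = 1724.1458.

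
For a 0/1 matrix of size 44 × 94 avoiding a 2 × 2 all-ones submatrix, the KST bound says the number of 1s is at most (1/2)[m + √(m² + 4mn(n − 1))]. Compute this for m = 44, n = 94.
z(44, 94; 2, 2) ≤ (1/2)[44 + √(44² + 4·44·94·93)] = (1/2)[44 + √1540528] = 642.59

Kővári–Sós–Turán: let r_1, ..., r_44 be the row sums and z = Σ r_i the total number of 1s. Each pair of columns can share at most one row with both entries 1 (else a 2×2 all-ones block appears), so Σ_i C(r_i, 2) ≤ C(94, 2) = 4371. By convexity Σ_i C(r_i, 2) ≥ 44·C(z/44, 2) = z(z − 44)/(2·44), giving z² − 44z − 44·94·93 ≤ 0 and hence z ≤ (1/2)[44 + √(1936 + 4·384648)] = (1/2)[44 + √1540528] ≈ (1/2)(44 + 1241.1801) = 642.59.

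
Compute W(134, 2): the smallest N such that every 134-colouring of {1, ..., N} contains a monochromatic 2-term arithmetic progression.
W(134, 2) = 134 + 1 = 135

A 2-term AP is any pair of integers, so a monochromatic 2-AP exists iff some colour is used at least twice. With 134 colours, the colouring i ↦ i on {1, ..., 134} uses each colour once, avoiding any monochromatic pair, so W(134, 2) > 134. For {1, ..., 135}, pigeonhole forces two integers of the same colour, which form a monochromatic 2-AP. Hence W(134, 2) = 135.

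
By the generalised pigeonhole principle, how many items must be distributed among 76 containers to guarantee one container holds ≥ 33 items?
n = (33 − 1)·76 + 1 = 2433

By the generalised pigeonhole principle, to guarantee some box contains ≥ r objects we need more than (r − 1) · k objects total. Threshold: n = (r − 1) · k + 1. With r = 33 and k = 76: n = 32 · 76 + 1 = 2432 + 1 = 2433. For n = 2432 = 32 · 76, we can put exactly 32 objects in every box, avoiding 33 in any single one — so 2433 is tight.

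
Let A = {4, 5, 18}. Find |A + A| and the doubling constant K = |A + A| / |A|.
K = |A + A| / |A| = 6/3 = 2

Enumerate A + A = {a + b : a, b ∈ A}. With |A| = 3, there are |A|^2 = 9 ordered sum pairs; collecting distinct values, A + A = {8, 9, 10, 22, 23, 36}, so |A + A| = 6. Thus K = 6/3 = 2. For comparison, the minimum possible |A + A| over all 3-element sets is 2·3 − 1 = 5 (so min K = 5/3), attained only by arithmetic progressions.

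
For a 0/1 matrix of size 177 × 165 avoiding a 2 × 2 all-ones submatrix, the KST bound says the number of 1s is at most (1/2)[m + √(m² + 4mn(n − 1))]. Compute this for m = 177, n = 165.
z(177, 165; 2, 2) ≤ (1/2)[177 + √(177² + 4·177·165·164)] = (1/2)[177 + √19189809] = 2278.8087

Kővári–Sós–Turán: let r_1, ..., r_177 be the row sums and z = Σ r_i the total number of 1s. Each pair of columns can share at most one row with both entries 1 (else a 2×2 all-ones block appears), so Σ_i C(r_i, 2) ≤ C(165, 2) = 13530. By convexity Σ_i C(r_i, 2) ≥ 177·C(z/177, 2) = z(z − 177)/(2·177), giving z² − 177z − 177·165·164 ≤ 0 and hence z ≤ (1/2)[177 + √(31329 + 4·4789620)] = (1/2)[177 + √19189809] ≈ (1/2)(177 + 4380.6174) = 2278.8087.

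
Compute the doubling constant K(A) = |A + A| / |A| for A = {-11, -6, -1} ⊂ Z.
K = |A + A| / |A| = 5/3

Enumerate A + A = {a + b : a, b ∈ A}. With |A| = 3, there are |A|^2 = 9 ordered sum pairs; collecting distinct values, A + A = {-22, -17, -12, -7, -2}, so |A + A| = 5. Thus K = 5/3. Here |A + A| = 2|A| − 1 = 5, the minimum possible — so K = 5/3 is minimal, which holds iff A is an arithmetic progression.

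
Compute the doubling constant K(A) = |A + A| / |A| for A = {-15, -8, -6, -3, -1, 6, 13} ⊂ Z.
K = |A + A| / |A| = 21/7 = 3

Enumerate A + A = {a + b : a, b ∈ A}. With |A| = 7, there are |A|^2 = 49 ordered sum pairs; collecting distinct values, A + A = {-30, -23, -21, -18, -16, -14, -12, -11, -9, -7, -6, -4, -2, 0, 3, 5, 7, 10, 12, 19, 26}, so |A + A| = 21. Thus K = 21/7 = 3. For comparison, the minimum possible |A + A| over all 7-element sets is 2·7 − 1 = 13 (so min K = 13/7), attained only by arithmetic progressions.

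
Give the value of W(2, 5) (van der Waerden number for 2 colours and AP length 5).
W(2, 5) = 178

This is a classical value, W(2, 5) = 178, established by combining an explicit 2-colouring of {1, ..., 177} with no monochromatic 5-AP (giving the lower bound W(2, 5) > 177) and a finite case analysis / exhaustive computer search showing every 2-colouring of {1, ..., 178} has such an AP.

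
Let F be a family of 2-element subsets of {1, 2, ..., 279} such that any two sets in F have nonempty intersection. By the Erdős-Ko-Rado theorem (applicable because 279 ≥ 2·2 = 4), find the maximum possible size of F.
max |F| = C(278, 1) = 278

The Erdős-Ko-Rado theorem states: for n ≥ 2k, an intersecting family of k-subsets of an n-element set has size at most C(n − 1, k − 1), with equality for 'star' families {A ⊆ [n] : |A| = k, i ∈ A} (fix an element i). For n = 279, k = 2: C(278, 1) = 278.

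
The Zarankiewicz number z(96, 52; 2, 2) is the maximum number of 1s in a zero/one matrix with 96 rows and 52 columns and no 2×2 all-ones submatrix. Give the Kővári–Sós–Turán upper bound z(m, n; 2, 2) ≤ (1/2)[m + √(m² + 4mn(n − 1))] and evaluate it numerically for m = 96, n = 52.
z(96, 52; 2, 2) ≤ (1/2)[96 + √(96² + 4·96·52·51)] = (1/2)[96 + √1027584] = 554.8491

Kővári–Sós–Turán: let r_1, ..., r_96 be the row sums and z = Σ r_i the total number of 1s. Each pair of columns can share at most one row with both entries 1 (else a 2×2 all-ones block appears), so Σ_i C(r_i, 2) ≤ C(52, 2) = 1326. By convexity Σ_i C(r_i, 2) ≥ 96·C(z/96, 2) = z(z − 96)/(2·96), giving z² − 96z − 96·52·51 ≤ 0 and hence z ≤ (1/2)[96 + √(9216 + 4·254592)] = (1/2)[96 + √1027584] ≈ (1/2)(96 + 1013.6982) = 554.8491.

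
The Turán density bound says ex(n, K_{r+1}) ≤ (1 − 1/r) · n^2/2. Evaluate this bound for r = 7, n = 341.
Turán density bound = (6/7) · 341^2/2 = 348843/7 ≈ 49834.7143

Turán's theorem: ex(n, K_{r+1}) is achieved by the complete r-partite Turán graph T(n, r) with parts as balanced as possible, and is at most (1 − 1/r) · n^2/2. For r = 7, n = 341: the density bound is (6/7) · 116281/2 = 348843/7 ≈ 49834.7143. The integer-valued extremum is e(T(341, 7)) = 49834, which is strictly less than the density bound 348843/7 since 7 ∤ 341 (the parts of T(341, 7) cannot all be equal).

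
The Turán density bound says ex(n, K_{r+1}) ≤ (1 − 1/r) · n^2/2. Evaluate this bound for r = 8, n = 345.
Turán density bound = (7/8) · 345^2/2 = 833175/16 ≈ 52073.4375

Turán's theorem: ex(n, K_{r+1}) is achieved by the complete r-partite Turán graph T(n, r) with parts as balanced as possible, and is at most (1 − 1/r) · n^2/2. For r = 8, n = 345: the density bound is (7/8) · 119025/2 = 833175/16 ≈ 52073.4375. The integer-valued extremum is e(T(345, 8)) = 52073, which is strictly less than the density bound 833175/16 since 8 ∤ 345 (the parts of T(345, 8) cannot all be equal).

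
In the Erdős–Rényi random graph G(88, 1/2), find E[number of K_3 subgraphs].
E[# K_3] = C(88, 3) · (1/2)^C(3, 2) = 109736 / 2^3 = 13717

For each 3-subset S of vertices (there are C(88, 3) = 109736 such S), let X_S = 1 if S induces a K_3 (all C(3, 2) = 3 edges present). Then P(X_S = 1) = (1/2)^3 = 1/8. By linearity of expectation, E[# K_3] = C(88, 3) · (1/2)^3 = 109736 / 8 = 13717.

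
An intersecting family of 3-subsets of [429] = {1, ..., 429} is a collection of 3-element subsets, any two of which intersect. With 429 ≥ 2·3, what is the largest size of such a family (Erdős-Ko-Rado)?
max |F| = C(428, 2) = 91378

Erdős-Ko-Rado (1961): when n ≥ 2k, max |F| = C(n−1, k−1). The bound is attained by the star {A : i ∈ A} for any fixed i ∈ [n]. Here C(429−1, 3−1) = C(428, 2) = 91378.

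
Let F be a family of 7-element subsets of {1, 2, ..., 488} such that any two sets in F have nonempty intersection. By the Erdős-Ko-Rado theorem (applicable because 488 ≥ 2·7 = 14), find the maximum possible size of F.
max |F| = C(487, 6) = 17964453222639

Erdős-Ko-Rado (1961): when n ≥ 2k, max |F| = C(n−1, k−1). The bound is attained by the star {A : i ∈ A} for any fixed i ∈ [n]. Here C(488−1, 7−1) = C(487, 6) = 17964453222639.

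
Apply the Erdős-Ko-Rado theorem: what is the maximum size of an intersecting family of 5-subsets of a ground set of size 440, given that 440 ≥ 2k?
max |F| = C(439, 4) = 1526494751

The Erdős-Ko-Rado theorem states: for n ≥ 2k, an intersecting family of k-subsets of an n-element set has size at most C(n − 1, k − 1), with equality for 'star' families {A ⊆ [n] : |A| = k, i ∈ A} (fix an element i). For n = 440, k = 5: C(439, 4) = 1526494751.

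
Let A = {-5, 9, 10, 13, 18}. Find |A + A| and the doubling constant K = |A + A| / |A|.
K = |A + A| / |A| = 15/5 = 3

Enumerate A + A = {a + b : a, b ∈ A}. With |A| = 5, there are |A|^2 = 25 ordered sum pairs; collecting distinct values, A + A = {-10, 4, 5, 8, 13, 18, 19, 20, 22, 23, 26, 27, 28, 31, 36}, so |A + A| = 15. Thus K = 15/5 = 3. For comparison, the minimum possible |A + A| over all 5-element sets is 2·5 − 1 = 9 (so min K = 9/5), attained only by arithmetic progressions.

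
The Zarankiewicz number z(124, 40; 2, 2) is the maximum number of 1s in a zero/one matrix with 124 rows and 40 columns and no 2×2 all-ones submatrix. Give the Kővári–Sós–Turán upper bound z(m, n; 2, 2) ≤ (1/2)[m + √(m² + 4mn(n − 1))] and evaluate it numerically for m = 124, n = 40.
z(124, 40; 2, 2) ≤ (1/2)[124 + √(124² + 4·124·40·39)] = (1/2)[124 + √789136] = 506.1666

Kővári–Sós–Turán: let r_1, ..., r_124 be the row sums and z = Σ r_i the total number of 1s. Each pair of columns can share at most one row with both entries 1 (else a 2×2 all-ones block appears), so Σ_i C(r_i, 2) ≤ C(40, 2) = 780. By convexity Σ_i C(r_i, 2) ≥ 124·C(z/124, 2) = z(z − 124)/(2·124), giving z² − 124z − 124·40·39 ≤ 0 and hence z ≤ (1/2)[124 + √(15376 + 4·193440)] = (1/2)[124 + √789136] ≈ (1/2)(124 + 888.3333) = 506.1666.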